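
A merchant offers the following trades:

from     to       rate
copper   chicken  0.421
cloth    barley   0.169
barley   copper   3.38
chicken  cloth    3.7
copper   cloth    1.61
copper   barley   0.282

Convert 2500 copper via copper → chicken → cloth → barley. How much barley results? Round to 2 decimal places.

2500 copper × 0.421 = 1052.5 chicken
1052.5 chicken × 3.7 = 3894.25 cloth
3894.25 cloth × 0.169 = 658.12825 barley

658.13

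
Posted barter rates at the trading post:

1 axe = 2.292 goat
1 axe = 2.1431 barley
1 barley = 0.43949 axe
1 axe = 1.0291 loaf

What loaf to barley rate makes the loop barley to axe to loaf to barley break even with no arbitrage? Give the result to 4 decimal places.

2.2110

Known legs of the cycle: 0.43949 × 1.0291 = 0.452279159
For no arbitrage the full-cycle product must be 1, so the missing rate is 1 / 0.452279159 ≈ 2.211024.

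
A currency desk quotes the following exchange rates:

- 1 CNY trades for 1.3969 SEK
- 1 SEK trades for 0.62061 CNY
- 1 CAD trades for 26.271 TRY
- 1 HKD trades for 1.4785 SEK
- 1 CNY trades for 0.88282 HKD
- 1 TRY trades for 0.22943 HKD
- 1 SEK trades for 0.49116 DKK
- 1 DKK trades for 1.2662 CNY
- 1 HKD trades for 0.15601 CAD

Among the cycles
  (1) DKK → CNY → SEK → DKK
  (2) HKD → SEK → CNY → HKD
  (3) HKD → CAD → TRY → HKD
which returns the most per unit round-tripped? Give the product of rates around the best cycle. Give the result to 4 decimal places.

(1) 1.2662 × 1.3969 × 0.49116 = 0.86874
(2) 1.4785 × 0.62061 × 0.88282 = 0.81005
(3) 0.15601 × 26.271 × 0.22943 = 0.94033
Highest is cycle (3) at 0.9403 (≤1, no arbitrage).

0.9403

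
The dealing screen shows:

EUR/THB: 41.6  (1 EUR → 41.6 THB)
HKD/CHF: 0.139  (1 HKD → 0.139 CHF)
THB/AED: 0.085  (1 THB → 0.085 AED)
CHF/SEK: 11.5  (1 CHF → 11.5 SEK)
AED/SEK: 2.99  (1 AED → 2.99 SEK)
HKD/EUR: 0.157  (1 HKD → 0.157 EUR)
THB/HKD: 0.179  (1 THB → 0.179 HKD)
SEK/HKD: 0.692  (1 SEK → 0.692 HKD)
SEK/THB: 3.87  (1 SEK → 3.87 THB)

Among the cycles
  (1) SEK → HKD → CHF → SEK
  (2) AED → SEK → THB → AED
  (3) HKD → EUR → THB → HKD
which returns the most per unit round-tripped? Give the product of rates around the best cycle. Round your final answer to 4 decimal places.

1.1691

(1) 0.692 × 0.139 × 11.5 = 1.10616
(2) 2.99 × 3.87 × 0.085 = 0.98356
(3) 0.157 × 41.6 × 0.179 = 1.16908
Highest is cycle (3) at 1.1691 (>1, arbitrage).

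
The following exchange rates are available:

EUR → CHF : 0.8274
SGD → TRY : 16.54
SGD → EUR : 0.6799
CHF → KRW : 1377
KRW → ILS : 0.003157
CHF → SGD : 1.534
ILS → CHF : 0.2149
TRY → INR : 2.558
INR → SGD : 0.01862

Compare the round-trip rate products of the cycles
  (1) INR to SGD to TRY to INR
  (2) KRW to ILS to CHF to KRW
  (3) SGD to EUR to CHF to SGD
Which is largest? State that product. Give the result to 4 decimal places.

0.9342

(1) 0.01862 × 16.54 × 2.558 = 0.78780
(2) 0.003157 × 0.2149 × 1377 = 0.93421
(3) 0.6799 × 0.8274 × 1.534 = 0.86295
Highest is cycle (2) at 0.9342 (≤1, no arbitrage).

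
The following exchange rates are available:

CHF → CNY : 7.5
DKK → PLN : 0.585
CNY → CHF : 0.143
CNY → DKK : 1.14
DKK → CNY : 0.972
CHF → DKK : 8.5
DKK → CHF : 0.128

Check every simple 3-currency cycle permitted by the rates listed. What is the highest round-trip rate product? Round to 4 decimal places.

CHF→DKK→CNY→CHF: 8.5 × 0.972 × 0.143 = 1.18147
CHF→CNY→DKK→CHF: 7.5 × 1.14 × 0.128 = 1.09440
Maximum is CHF→DKK→CNY→CHF at 1.1815; arbitrage exists.

1.1815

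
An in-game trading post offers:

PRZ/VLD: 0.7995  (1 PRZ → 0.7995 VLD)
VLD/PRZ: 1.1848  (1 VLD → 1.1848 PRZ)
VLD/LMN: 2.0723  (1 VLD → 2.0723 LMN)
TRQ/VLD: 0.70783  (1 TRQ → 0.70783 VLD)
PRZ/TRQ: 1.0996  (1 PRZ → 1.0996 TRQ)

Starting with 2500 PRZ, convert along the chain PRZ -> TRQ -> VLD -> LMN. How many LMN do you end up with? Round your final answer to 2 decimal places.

4032.33

2500 PRZ × 1.0996 = 2749 TRQ
2749 TRQ × 0.70783 = 1945.82467 VLD
1945.82467 VLD × 2.0723 = 4032.332463641 LMN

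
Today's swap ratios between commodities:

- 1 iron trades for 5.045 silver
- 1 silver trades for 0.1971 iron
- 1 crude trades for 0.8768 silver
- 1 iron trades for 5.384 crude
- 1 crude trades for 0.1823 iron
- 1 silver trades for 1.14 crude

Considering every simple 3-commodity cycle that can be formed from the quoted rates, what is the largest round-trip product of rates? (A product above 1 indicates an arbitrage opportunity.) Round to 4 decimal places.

iron→silver→crude→iron: 5.045 × 1.14 × 0.1823 = 1.04846
iron→crude→silver→iron: 5.384 × 0.8768 × 0.1971 = 0.93045
Maximum is iron→silver→crude→iron at 1.0485; arbitrage exists.

1.0485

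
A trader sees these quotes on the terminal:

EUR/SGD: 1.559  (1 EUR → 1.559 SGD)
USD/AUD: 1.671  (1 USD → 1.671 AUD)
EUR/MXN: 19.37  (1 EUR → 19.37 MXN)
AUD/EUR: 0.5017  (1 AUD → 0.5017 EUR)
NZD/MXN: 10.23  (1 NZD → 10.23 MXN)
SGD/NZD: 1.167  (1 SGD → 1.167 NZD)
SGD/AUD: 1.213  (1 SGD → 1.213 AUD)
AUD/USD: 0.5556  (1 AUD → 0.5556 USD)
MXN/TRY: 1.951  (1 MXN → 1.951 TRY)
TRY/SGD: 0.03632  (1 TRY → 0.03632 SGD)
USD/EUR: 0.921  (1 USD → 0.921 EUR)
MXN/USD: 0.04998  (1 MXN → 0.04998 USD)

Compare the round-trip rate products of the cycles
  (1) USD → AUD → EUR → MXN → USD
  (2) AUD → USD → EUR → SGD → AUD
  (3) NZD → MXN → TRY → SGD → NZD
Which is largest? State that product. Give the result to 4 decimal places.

0.9677

(1) 1.671 × 0.5017 × 19.37 × 0.04998 = 0.81161
(2) 0.5556 × 0.921 × 1.559 × 1.213 = 0.96767
(3) 10.23 × 1.951 × 0.03632 × 1.167 = 0.84596
Highest is cycle (2) at 0.9677 (≤1, no arbitrage).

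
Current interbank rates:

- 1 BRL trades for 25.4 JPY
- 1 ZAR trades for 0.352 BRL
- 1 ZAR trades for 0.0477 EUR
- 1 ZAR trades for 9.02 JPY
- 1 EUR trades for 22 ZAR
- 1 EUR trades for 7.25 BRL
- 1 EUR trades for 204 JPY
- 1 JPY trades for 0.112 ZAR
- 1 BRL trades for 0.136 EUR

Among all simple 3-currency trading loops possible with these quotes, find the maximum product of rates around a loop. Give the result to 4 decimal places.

1.0898

JPY→ZAR→EUR→JPY: 0.112 × 0.0477 × 204 = 1.08985
ZAR→BRL→EUR→ZAR: 0.352 × 0.136 × 22 = 1.05318
JPY→ZAR→BRL→JPY: 0.112 × 0.352 × 25.4 = 1.00137
Maximum is JPY→ZAR→EUR→JPY at 1.0898; arbitrage exists.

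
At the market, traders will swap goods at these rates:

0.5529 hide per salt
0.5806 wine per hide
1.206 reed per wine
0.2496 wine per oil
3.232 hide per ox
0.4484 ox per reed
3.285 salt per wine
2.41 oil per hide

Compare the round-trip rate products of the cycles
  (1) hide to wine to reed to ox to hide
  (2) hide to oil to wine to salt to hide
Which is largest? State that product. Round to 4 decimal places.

1.0926

(1) 0.5806 × 1.206 × 0.4484 × 3.232 = 1.01476
(2) 2.41 × 0.2496 × 3.285 × 0.5529 = 1.09256
Highest is cycle (2) at 1.0926 (>1, arbitrage).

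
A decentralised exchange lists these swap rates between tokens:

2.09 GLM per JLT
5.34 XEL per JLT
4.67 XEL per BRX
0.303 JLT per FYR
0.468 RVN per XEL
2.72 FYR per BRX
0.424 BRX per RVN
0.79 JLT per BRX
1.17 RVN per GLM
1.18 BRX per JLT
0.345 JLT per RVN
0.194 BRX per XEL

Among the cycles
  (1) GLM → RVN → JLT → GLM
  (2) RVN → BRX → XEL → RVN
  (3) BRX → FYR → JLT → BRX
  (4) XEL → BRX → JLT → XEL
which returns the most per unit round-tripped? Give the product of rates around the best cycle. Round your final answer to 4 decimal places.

0.9725

(1) 1.17 × 0.345 × 2.09 = 0.84363
(2) 0.424 × 4.67 × 0.468 = 0.92668
(3) 2.72 × 0.303 × 1.18 = 0.97251
(4) 0.194 × 0.79 × 5.34 = 0.81841
Highest is cycle (3) at 0.9725 (≤1, no arbitrage).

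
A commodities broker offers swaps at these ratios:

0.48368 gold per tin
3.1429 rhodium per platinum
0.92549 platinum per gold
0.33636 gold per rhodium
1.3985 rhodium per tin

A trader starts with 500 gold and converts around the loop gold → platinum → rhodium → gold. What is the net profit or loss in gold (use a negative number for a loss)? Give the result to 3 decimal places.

-10.811

500 gold × 0.92549 = 462.745 platinum
462.745 platinum × 3.1429 = 1454.3612605 rhodium
1454.3612605 rhodium × 0.33636 = 489.18895358178 gold
Net change: 489.18895358178 − 500 = -10.81104641822 gold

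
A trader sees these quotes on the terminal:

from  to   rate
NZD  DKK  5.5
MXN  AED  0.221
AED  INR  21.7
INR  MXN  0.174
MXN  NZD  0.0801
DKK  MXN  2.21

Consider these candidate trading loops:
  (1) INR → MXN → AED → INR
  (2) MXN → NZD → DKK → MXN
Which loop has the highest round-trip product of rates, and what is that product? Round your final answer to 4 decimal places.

(1) 0.174 × 0.221 × 21.7 = 0.83445
(2) 0.0801 × 5.5 × 2.21 = 0.97362
Highest is cycle (2) at 0.9736 (≤1, no arbitrage).

0.9736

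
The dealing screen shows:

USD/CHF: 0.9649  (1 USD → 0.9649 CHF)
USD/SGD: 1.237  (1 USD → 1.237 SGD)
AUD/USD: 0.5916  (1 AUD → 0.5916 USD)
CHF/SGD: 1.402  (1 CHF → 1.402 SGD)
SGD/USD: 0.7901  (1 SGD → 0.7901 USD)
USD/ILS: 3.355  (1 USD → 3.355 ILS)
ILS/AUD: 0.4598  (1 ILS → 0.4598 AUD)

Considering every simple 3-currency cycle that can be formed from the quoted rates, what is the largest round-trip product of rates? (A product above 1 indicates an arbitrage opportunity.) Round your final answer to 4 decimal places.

CHF→SGD→USD→CHF: 1.402 × 0.7901 × 0.9649 = 1.06884
USD→ILS→AUD→USD: 3.355 × 0.4598 × 0.5916 = 0.91262
Maximum is CHF→SGD→USD→CHF at 1.0688; arbitrage exists.

1.0688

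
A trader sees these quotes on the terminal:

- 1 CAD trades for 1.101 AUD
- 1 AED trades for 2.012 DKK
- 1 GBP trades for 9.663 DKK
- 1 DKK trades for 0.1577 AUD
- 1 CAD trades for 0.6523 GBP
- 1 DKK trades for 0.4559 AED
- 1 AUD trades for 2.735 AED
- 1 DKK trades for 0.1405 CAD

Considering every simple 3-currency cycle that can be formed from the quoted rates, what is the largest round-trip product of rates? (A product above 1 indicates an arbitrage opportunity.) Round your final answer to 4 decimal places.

0.8856

DKK→CAD→GBP→DKK: 0.1405 × 0.6523 × 9.663 = 0.88560
DKK→AUD→AED→DKK: 0.1577 × 2.735 × 2.012 = 0.86779
Maximum is DKK→CAD→GBP→DKK at 0.8856; no arbitrage — every cycle loses value.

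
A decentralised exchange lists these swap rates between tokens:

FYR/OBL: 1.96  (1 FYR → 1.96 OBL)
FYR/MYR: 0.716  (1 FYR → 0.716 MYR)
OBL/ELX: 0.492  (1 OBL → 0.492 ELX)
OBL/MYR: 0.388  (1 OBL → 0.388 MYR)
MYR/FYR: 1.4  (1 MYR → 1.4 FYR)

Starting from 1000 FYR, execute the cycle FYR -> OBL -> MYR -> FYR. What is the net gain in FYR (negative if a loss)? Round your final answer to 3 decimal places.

1000 FYR × 1.96 = 1960 OBL
1960 OBL × 0.388 = 760.48 MYR
760.48 MYR × 1.4 = 1064.672 FYR
Net change: 1064.672 − 1000 = 64.672 FYR

64.672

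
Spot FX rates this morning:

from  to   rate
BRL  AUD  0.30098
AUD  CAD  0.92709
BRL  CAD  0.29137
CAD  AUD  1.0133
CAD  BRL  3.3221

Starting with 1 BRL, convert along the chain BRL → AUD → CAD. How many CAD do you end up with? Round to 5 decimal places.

1 BRL × 0.30098 = 0.30098 AUD
0.30098 AUD × 0.92709 = 0.2790355482 CAD

0.27904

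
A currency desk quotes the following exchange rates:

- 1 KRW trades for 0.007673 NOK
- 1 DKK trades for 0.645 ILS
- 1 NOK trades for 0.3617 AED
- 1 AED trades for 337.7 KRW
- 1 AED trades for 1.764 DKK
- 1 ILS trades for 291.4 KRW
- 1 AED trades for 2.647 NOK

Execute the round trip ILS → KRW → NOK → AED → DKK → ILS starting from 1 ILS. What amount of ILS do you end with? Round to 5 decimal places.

1 ILS × 291.4 = 291.4 KRW
291.4 KRW × 0.007673 = 2.2359122 NOK
2.2359122 NOK × 0.3617 = 0.80872944274 AED
0.80872944274 AED × 1.764 = 1.42659873699336 DKK
1.42659873699336 DKK × 0.645 = 0.9201561853607172 ILS

0.92016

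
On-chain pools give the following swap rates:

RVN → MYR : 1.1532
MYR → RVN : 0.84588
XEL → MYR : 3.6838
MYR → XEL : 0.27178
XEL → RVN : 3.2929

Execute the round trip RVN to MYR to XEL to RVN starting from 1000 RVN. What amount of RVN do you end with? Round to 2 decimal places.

1000 RVN × 1.1532 = 1153.2 MYR
1153.2 MYR × 0.27178 = 313.416696 XEL
313.416696 XEL × 3.2929 = 1032.0498382584 RVN

1032.05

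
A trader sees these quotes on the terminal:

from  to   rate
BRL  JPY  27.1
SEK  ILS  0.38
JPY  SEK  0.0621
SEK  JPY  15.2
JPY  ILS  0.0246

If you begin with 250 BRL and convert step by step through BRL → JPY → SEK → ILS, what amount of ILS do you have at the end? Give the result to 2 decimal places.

250 BRL × 27.1 = 6775 JPY
6775 JPY × 0.0621 = 420.7275 SEK
420.7275 SEK × 0.38 = 159.87645 ILS

159.88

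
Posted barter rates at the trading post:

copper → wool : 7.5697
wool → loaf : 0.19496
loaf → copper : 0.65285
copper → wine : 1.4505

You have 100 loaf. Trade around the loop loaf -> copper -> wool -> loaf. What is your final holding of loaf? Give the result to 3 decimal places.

100 loaf × 0.65285 = 65.285 copper
65.285 copper × 7.5697 = 494.1878645 wool
494.1878645 wool × 0.19496 = 96.34686606292 loaf

96.347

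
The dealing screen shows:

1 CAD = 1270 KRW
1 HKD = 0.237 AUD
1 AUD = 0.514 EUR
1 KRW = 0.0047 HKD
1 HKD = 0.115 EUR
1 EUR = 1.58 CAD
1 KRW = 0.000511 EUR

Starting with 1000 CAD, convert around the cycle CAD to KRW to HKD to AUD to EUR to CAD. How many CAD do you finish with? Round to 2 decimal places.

1000 CAD × 1270 = 1270000 KRW
1270000 KRW × 0.0047 = 5969 HKD
5969 HKD × 0.237 = 1414.653 AUD
1414.653 AUD × 0.514 = 727.131642 EUR
727.131642 EUR × 1.58 = 1148.86799436 CAD

1148.87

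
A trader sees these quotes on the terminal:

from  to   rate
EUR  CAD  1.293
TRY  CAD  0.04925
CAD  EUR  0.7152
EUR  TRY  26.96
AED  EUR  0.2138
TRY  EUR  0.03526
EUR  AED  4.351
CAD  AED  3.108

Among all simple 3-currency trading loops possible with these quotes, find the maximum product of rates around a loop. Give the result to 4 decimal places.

TRY→CAD→EUR→TRY: 0.04925 × 0.7152 × 26.96 = 0.94963
AED→EUR→CAD→AED: 0.2138 × 1.293 × 3.108 = 0.85919
Maximum is TRY→CAD→EUR→TRY at 0.9496; no arbitrage — every cycle loses value.

0.9496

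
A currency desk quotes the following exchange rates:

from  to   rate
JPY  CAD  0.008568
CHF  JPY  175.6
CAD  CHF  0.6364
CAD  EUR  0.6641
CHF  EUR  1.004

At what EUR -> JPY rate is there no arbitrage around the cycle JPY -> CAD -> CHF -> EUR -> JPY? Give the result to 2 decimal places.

182.67

Known legs of the cycle: 0.008568 × 0.6364 × 1.004 = 0.0054744859008
For no arbitrage the full-cycle product must be 1, so the missing rate is 1 / 0.0054744859008 ≈ 182.6656.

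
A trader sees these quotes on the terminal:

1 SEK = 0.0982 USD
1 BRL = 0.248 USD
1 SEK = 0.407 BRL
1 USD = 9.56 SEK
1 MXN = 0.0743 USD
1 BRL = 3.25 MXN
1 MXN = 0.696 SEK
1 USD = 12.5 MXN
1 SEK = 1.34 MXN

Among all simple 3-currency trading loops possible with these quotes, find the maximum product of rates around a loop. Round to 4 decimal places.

0.9649

BRL→USD→SEK→BRL: 0.248 × 9.56 × 0.407 = 0.96495
SEK→MXN→USD→SEK: 1.34 × 0.0743 × 9.56 = 0.95181
BRL→MXN→SEK→BRL: 3.25 × 0.696 × 0.407 = 0.92063
SEK→USD→MXN→SEK: 0.0982 × 12.5 × 0.696 = 0.85434
Maximum is BRL→USD→SEK→BRL at 0.9649; no arbitrage — every cycle loses value.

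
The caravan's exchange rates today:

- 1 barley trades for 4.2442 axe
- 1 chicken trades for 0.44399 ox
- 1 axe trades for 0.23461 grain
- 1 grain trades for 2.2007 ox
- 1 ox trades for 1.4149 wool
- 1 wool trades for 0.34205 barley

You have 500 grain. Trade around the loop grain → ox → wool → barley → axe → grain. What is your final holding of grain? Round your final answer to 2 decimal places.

500 grain × 2.2007 = 1100.35 ox
1100.35 ox × 1.4149 = 1556.885215 wool
1556.885215 wool × 0.34205 = 532.53258779075 barley
532.53258779075 barley × 4.2442 = 2260.17480910150115 axe
2260.17480910150115 axe × 0.23461 = 530.2596119633031848015 grain

530.26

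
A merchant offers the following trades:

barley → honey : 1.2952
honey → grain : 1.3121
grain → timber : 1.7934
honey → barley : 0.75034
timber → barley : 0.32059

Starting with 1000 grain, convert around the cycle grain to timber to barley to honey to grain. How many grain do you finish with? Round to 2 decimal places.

977.08

1000 grain × 1.7934 = 1793.4 timber
1793.4 timber × 0.32059 = 574.946106 barley
574.946106 barley × 1.2952 = 744.6701964912 honey
744.6701964912 honey × 1.3121 = 977.08176481610352 grain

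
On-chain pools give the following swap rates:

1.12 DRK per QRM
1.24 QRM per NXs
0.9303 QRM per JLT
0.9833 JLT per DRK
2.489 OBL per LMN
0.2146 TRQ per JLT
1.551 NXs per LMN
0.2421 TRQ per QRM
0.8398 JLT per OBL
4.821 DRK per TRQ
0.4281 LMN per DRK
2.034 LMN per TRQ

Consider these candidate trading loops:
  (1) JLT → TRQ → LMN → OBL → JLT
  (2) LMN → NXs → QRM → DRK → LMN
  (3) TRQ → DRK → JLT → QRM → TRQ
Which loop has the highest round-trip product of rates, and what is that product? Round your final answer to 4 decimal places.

1.0677

(1) 0.2146 × 2.034 × 2.489 × 0.8398 = 0.91239
(2) 1.551 × 1.24 × 1.12 × 0.4281 = 0.92214
(3) 4.821 × 0.9833 × 0.9303 × 0.2421 = 1.06768
Highest is cycle (3) at 1.0677 (>1, arbitrage).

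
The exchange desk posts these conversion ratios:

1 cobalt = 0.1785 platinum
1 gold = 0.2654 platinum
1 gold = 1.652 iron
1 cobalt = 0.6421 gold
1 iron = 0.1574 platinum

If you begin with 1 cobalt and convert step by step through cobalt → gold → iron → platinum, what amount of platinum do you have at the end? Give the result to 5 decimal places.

1 cobalt × 0.6421 = 0.6421 gold
0.6421 gold × 1.652 = 1.0607492 iron
1.0607492 iron × 0.1574 = 0.16696192408 platinum

0.16696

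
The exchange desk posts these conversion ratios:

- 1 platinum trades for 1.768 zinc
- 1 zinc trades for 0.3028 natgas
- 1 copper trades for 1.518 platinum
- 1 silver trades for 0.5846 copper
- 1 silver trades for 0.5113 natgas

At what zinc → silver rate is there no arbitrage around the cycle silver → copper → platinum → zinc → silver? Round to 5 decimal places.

0.63736

Known legs of the cycle: 0.5846 × 1.518 × 1.768 = 1.5689635104
For no arbitrage the full-cycle product must be 1, so the missing rate is 1 / 1.5689635104 ≈ 0.6373635.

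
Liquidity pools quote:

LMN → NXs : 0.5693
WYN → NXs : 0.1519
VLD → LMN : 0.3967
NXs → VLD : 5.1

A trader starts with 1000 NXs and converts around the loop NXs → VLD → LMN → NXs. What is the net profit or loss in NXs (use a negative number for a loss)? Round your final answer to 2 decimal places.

1000 NXs × 5.1 = 5100 VLD
5100 VLD × 0.3967 = 2023.17 LMN
2023.17 LMN × 0.5693 = 1151.790681 NXs
Net change: 1151.790681 − 1000 = 151.790681 NXs

151.79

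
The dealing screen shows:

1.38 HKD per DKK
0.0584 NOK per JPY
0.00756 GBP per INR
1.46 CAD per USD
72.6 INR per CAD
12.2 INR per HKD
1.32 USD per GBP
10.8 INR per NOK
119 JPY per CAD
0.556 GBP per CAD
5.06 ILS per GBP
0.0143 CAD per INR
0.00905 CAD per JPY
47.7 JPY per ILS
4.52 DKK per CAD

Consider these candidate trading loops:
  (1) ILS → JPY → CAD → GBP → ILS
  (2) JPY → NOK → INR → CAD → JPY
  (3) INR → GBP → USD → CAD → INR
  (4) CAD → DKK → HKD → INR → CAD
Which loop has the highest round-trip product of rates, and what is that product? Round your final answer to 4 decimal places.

1.2145

(1) 47.7 × 0.00905 × 0.556 × 5.06 = 1.21449
(2) 0.0584 × 10.8 × 0.0143 × 119 = 1.07330
(3) 0.00756 × 1.32 × 1.46 × 72.6 = 1.05776
(4) 4.52 × 1.38 × 12.2 × 0.0143 = 1.08821
Highest is cycle (1) at 1.2145 (>1, arbitrage).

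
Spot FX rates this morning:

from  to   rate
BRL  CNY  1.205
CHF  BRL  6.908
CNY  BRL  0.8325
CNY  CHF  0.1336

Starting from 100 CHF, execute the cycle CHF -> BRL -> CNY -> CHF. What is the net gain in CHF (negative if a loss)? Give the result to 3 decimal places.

100 CHF × 6.908 = 690.8 BRL
690.8 BRL × 1.205 = 832.414 CNY
832.414 CNY × 0.1336 = 111.2105104 CHF
Net change: 111.2105104 − 100 = 11.2105104 CHF

11.211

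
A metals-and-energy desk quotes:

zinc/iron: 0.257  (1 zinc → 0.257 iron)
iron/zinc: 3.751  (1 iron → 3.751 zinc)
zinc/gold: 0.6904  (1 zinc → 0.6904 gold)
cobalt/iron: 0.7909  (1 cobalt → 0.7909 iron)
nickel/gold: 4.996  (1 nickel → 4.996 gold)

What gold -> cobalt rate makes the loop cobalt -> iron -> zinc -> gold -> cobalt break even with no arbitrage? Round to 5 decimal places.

0.48824

Known legs of the cycle: 0.7909 × 3.751 × 0.6904 = 2.04818613736
For no arbitrage the full-cycle product must be 1, so the missing rate is 1 / 2.04818613736 ≈ 0.4882369.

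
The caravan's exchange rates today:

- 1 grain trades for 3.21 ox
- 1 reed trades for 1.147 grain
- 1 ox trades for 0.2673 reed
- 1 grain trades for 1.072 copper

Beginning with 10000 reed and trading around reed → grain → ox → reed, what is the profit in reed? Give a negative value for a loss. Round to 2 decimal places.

-158.36

10000 reed × 1.147 = 11470 grain
11470 grain × 3.21 = 36818.7 ox
36818.7 ox × 0.2673 = 9841.63851 reed
Net change: 9841.63851 − 10000 = -158.36149 reed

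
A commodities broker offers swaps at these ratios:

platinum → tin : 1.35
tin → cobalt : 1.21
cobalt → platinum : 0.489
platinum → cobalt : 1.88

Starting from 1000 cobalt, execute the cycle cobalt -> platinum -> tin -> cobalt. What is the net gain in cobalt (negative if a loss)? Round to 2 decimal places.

1000 cobalt × 0.489 = 489 platinum
489 platinum × 1.35 = 660.15 tin
660.15 tin × 1.21 = 798.7815 cobalt
Net change: 798.7815 − 1000 = -201.2185 cobalt

-201.22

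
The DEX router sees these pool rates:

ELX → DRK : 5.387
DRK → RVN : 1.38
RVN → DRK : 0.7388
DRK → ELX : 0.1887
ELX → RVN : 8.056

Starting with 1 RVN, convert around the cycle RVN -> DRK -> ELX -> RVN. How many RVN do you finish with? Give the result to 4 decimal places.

1 RVN × 0.7388 = 0.7388 DRK
0.7388 DRK × 0.1887 = 0.13941156 ELX
0.13941156 ELX × 8.056 = 1.12309952736 RVN

1.1231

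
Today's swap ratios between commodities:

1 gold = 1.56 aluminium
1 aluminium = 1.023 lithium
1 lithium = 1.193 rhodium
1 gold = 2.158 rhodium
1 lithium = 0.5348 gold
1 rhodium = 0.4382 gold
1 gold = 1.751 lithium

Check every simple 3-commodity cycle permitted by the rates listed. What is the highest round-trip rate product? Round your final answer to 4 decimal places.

lithium→rhodium→gold→lithium: 1.193 × 0.4382 × 1.751 = 0.91537
aluminium→lithium→gold→aluminium: 1.023 × 0.5348 × 1.56 = 0.85348
Maximum is lithium→rhodium→gold→lithium at 0.9154; no arbitrage — every cycle loses value.

0.9154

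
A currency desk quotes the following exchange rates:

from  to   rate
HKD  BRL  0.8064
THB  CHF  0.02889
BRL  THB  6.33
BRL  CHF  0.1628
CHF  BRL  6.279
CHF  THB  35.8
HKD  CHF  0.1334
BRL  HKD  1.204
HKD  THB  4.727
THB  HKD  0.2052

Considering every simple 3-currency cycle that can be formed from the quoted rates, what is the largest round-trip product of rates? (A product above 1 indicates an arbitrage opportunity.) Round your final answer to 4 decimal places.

1.1483

BRL→THB→CHF→BRL: 6.33 × 0.02889 × 6.279 = 1.14826
BRL→THB→HKD→BRL: 6.33 × 0.2052 × 0.8064 = 1.04745
BRL→HKD→CHF→BRL: 1.204 × 0.1334 × 6.279 = 1.00849
CHF→THB→HKD→CHF: 35.8 × 0.2052 × 0.1334 = 0.97998
Maximum is BRL→THB→CHF→BRL at 1.1483; arbitrage exists.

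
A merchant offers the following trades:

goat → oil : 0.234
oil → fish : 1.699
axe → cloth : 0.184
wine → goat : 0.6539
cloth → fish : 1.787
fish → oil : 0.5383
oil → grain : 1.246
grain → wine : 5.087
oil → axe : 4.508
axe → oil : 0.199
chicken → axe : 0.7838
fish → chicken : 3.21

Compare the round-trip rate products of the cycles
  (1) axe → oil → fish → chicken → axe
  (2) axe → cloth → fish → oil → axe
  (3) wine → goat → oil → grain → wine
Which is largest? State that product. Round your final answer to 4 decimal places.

(1) 0.199 × 1.699 × 3.21 × 0.7838 = 0.85066
(2) 0.184 × 1.787 × 0.5383 × 4.508 = 0.79790
(3) 0.6539 × 0.234 × 1.246 × 5.087 = 0.96986
Highest is cycle (3) at 0.9699 (≤1, no arbitrage).

0.9699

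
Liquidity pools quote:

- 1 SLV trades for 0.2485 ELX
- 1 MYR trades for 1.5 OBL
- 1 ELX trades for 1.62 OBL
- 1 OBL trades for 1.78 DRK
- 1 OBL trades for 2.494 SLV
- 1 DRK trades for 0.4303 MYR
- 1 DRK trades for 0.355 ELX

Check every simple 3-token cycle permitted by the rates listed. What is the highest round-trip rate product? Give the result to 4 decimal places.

1.1489

MYR→OBL→DRK→MYR: 1.5 × 1.78 × 0.4303 = 1.14890
OBL→DRK→ELX→OBL: 1.78 × 0.355 × 1.62 = 1.02368
OBL→SLV→ELX→OBL: 2.494 × 0.2485 × 1.62 = 1.00401
Maximum is MYR→OBL→DRK→MYR at 1.1489; arbitrage exists.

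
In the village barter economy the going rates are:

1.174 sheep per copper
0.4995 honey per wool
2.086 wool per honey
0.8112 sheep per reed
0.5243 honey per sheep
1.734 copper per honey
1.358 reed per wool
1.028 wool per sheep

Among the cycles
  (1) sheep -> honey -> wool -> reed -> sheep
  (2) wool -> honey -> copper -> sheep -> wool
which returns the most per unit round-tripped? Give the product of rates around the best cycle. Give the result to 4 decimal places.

(1) 0.5243 × 2.086 × 1.358 × 0.8112 = 1.20482
(2) 0.4995 × 1.734 × 1.174 × 1.028 = 1.04531
Highest is cycle (1) at 1.2048 (>1, arbitrage).

1.2048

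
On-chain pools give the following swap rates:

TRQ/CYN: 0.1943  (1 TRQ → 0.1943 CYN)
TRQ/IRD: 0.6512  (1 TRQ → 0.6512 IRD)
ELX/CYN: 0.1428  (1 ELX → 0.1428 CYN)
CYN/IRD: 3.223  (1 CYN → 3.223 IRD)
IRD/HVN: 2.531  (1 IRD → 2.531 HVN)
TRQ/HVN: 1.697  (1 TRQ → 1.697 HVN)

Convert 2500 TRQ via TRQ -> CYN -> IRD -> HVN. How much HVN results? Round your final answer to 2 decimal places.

3962.46

2500 TRQ × 0.1943 = 485.75 CYN
485.75 CYN × 3.223 = 1565.57225 IRD
1565.57225 IRD × 2.531 = 3962.46336475 HVN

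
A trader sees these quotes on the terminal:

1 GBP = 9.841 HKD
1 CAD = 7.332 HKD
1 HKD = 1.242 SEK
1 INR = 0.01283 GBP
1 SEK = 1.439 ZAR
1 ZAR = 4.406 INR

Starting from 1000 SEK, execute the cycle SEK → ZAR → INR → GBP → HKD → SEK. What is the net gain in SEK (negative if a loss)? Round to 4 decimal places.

1000 SEK × 1.439 = 1439 ZAR
1439 ZAR × 4.406 = 6340.234 INR
6340.234 INR × 0.01283 = 81.34520222 GBP
81.34520222 GBP × 9.841 = 800.51813504702 HKD
800.51813504702 HKD × 1.242 = 994.24352372839884 SEK
Net change: 994.24352372839884 − 1000 = -5.75647627160116 SEK

-5.7565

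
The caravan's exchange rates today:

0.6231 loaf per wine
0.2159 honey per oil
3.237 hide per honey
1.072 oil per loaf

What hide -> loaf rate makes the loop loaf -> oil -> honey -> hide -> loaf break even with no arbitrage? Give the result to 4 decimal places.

Known legs of the cycle: 1.072 × 0.2159 × 3.237 = 0.7491868176
For no arbitrage the full-cycle product must be 1, so the missing rate is 1 / 0.7491868176 ≈ 1.334781.

1.3348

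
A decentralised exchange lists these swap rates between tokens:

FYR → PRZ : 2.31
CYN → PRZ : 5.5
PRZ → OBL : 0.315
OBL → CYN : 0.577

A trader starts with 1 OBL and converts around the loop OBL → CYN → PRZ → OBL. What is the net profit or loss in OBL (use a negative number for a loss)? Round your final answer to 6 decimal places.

-0.000348

1 OBL × 0.577 = 0.577 CYN
0.577 CYN × 5.5 = 3.1735 PRZ
3.1735 PRZ × 0.315 = 0.9996525 OBL
Net change: 0.9996525 − 1 = -0.0003475 OBL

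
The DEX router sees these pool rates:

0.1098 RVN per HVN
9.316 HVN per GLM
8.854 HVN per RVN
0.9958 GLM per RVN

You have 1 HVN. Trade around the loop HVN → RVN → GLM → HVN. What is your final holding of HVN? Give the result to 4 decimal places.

1 HVN × 0.1098 = 0.1098 RVN
0.1098 RVN × 0.9958 = 0.10933884 GLM
0.10933884 GLM × 9.316 = 1.01860063344 HVN

1.0186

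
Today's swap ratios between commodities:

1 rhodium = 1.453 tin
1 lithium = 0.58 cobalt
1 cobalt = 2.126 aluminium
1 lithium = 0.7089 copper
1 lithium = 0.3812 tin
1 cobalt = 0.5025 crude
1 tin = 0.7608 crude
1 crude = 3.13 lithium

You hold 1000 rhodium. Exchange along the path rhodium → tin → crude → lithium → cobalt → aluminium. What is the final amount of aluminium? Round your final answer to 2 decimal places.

4266.50

1000 rhodium × 1.453 = 1453 tin
1453 tin × 0.7608 = 1105.4424 crude
1105.4424 crude × 3.13 = 3460.034712 lithium
3460.034712 lithium × 0.58 = 2006.82013296 cobalt
2006.82013296 cobalt × 2.126 = 4266.49960267296 aluminium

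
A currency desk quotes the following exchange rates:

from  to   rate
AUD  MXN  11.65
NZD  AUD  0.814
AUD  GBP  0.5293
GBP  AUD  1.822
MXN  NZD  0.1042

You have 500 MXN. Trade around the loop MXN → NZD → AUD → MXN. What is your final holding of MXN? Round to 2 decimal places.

494.07

500 MXN × 0.1042 = 52.1 NZD
52.1 NZD × 0.814 = 42.4094 AUD
42.4094 AUD × 11.65 = 494.06951 MXN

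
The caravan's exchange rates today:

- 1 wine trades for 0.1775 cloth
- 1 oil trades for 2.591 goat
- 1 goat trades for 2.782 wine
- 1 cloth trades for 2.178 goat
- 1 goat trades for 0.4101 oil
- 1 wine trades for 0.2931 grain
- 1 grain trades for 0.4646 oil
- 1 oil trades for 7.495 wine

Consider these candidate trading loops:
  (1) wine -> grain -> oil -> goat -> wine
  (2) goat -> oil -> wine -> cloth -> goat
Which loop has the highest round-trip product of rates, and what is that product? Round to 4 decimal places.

1.1883

(1) 0.2931 × 0.4646 × 2.591 × 2.782 = 0.98157
(2) 0.4101 × 7.495 × 0.1775 × 2.178 = 1.18828
Highest is cycle (2) at 1.1883 (>1, arbitrage).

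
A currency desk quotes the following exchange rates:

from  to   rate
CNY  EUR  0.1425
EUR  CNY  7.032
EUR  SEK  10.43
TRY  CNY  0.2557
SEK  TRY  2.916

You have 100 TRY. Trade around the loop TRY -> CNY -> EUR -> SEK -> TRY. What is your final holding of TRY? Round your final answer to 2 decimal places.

110.82

100 TRY × 0.2557 = 25.57 CNY
25.57 CNY × 0.1425 = 3.643725 EUR
3.643725 EUR × 10.43 = 38.00405175 SEK
38.00405175 SEK × 2.916 = 110.819814903 TRY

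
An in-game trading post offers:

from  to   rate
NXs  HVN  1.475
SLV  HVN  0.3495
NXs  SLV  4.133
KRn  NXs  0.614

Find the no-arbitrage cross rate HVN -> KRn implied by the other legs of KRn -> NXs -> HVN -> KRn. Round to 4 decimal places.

1.1042

Known legs of the cycle: 0.614 × 1.475 = 0.90565
For no arbitrage the full-cycle product must be 1, so the missing rate is 1 / 0.90565 ≈ 1.104179.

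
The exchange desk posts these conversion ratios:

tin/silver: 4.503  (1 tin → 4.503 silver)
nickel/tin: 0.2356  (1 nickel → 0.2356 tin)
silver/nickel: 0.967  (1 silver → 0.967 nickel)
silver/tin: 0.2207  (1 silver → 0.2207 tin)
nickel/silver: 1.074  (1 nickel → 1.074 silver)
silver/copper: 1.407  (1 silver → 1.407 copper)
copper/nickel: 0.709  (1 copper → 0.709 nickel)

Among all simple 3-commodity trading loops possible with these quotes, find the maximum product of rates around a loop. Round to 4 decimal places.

copper→nickel→silver→copper: 0.709 × 1.074 × 1.407 = 1.07138
nickel→tin→silver→nickel: 0.2356 × 4.503 × 0.967 = 1.02590
Maximum is copper→nickel→silver→copper at 1.0714; arbitrage exists.

1.0714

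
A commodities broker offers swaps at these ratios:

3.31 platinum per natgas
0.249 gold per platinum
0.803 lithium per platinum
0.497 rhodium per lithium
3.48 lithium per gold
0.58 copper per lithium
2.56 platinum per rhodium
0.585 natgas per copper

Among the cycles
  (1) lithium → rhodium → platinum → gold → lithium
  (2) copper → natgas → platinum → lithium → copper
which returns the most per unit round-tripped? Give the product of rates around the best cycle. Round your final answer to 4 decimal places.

(1) 0.497 × 2.56 × 0.249 × 3.48 = 1.10249
(2) 0.585 × 3.31 × 0.803 × 0.58 = 0.90184
Highest is cycle (1) at 1.1025 (>1, arbitrage).

1.1025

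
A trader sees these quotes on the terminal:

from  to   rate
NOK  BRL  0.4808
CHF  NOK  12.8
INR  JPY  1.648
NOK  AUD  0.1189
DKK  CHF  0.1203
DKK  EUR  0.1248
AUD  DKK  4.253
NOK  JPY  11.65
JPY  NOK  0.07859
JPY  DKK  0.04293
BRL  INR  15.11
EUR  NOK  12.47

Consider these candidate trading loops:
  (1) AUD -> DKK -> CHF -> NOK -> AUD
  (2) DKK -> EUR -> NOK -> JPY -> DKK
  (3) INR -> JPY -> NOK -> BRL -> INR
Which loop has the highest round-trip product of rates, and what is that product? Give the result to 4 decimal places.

(1) 4.253 × 0.1203 × 12.8 × 0.1189 = 0.77867
(2) 0.1248 × 12.47 × 11.65 × 0.04293 = 0.77834
(3) 1.648 × 0.07859 × 0.4808 × 15.11 = 0.94092
Highest is cycle (3) at 0.9409 (≤1, no arbitrage).

0.9409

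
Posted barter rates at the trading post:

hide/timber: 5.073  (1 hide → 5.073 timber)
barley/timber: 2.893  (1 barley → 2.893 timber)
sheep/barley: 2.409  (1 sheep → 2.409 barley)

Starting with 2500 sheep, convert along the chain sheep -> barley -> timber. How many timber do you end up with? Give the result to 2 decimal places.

2500 sheep × 2.409 = 6022.5 barley
6022.5 barley × 2.893 = 17423.0925 timber

17423.09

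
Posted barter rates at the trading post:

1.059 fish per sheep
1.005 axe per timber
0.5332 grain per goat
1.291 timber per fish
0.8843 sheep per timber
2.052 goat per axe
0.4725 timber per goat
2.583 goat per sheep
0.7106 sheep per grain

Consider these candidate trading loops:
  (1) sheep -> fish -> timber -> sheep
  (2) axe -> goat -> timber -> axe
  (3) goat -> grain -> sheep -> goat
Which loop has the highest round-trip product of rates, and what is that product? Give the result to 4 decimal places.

1.2090

(1) 1.059 × 1.291 × 0.8843 = 1.20899
(2) 2.052 × 0.4725 × 1.005 = 0.97442
(3) 0.5332 × 0.7106 × 2.583 = 0.97868
Highest is cycle (1) at 1.2090 (>1, arbitrage).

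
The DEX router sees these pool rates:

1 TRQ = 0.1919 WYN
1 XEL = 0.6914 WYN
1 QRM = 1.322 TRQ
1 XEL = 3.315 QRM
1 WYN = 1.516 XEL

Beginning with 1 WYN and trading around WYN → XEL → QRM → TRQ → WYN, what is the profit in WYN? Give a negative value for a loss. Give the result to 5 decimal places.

0.27494

1 WYN × 1.516 = 1.516 XEL
1.516 XEL × 3.315 = 5.02554 QRM
5.02554 QRM × 1.322 = 6.64376388 TRQ
6.64376388 TRQ × 0.1919 = 1.274938288572 WYN
Net change: 1.274938288572 − 1 = 0.274938288572 WYN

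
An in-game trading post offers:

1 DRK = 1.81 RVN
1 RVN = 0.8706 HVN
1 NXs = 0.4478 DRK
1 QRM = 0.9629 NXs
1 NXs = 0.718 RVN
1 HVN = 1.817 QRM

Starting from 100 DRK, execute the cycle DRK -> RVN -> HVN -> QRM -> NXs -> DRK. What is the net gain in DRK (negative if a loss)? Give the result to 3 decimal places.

23.457

100 DRK × 1.81 = 181 RVN
181 RVN × 0.8706 = 157.5786 HVN
157.5786 HVN × 1.817 = 286.3203162 QRM
286.3203162 QRM × 0.9629 = 275.69783246898 NXs
275.69783246898 NXs × 0.4478 = 123.457489379609244 DRK
Net change: 123.457489379609244 − 100 = 23.457489379609244 DRK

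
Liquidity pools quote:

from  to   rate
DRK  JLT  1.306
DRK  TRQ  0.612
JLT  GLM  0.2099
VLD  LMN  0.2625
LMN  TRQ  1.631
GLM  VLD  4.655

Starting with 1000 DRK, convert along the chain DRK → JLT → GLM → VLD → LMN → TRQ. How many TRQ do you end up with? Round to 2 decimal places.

546.33

1000 DRK × 1.306 = 1306 JLT
1306 JLT × 0.2099 = 274.1294 GLM
274.1294 GLM × 4.655 = 1276.072357 VLD
1276.072357 VLD × 0.2625 = 334.9689937125 LMN
334.9689937125 LMN × 1.631 = 546.3344287450875 TRQ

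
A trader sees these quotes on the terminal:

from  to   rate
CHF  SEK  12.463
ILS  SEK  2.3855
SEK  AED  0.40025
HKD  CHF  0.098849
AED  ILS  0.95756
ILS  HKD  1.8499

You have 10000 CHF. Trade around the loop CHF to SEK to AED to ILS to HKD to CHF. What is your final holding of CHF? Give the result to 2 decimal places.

8734.55

10000 CHF × 12.463 = 124630 SEK
124630 SEK × 0.40025 = 49883.1575 AED
49883.1575 AED × 0.95756 = 47766.1162957 ILS
47766.1162957 ILS × 1.8499 = 88362.53853541543 HKD
88362.53853541543 HKD × 0.098849 = 8734.54857168727984007 CHF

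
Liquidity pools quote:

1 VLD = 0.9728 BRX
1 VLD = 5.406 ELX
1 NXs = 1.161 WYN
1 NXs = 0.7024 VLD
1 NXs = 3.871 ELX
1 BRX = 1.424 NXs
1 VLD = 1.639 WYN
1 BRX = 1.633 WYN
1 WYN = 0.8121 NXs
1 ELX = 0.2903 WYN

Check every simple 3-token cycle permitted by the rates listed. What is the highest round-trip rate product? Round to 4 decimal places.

0.9730

VLD→BRX→NXs→VLD: 0.9728 × 1.424 × 0.7024 = 0.97301
VLD→WYN→NXs→VLD: 1.639 × 0.8121 × 0.7024 = 0.93492
ELX→WYN→NXs→ELX: 0.2903 × 0.8121 × 3.871 = 0.91260
Maximum is VLD→BRX→NXs→VLD at 0.9730; no arbitrage — every cycle loses value.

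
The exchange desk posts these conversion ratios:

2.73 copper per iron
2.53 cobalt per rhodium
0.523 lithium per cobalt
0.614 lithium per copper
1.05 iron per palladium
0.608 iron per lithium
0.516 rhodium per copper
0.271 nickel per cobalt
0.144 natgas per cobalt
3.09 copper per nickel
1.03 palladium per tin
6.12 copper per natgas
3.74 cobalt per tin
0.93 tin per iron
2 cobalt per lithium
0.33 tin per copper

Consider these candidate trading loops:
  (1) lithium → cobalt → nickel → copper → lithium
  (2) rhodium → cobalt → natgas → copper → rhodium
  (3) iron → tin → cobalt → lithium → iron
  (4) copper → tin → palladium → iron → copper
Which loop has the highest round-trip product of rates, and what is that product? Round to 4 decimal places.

(1) 2 × 0.271 × 3.09 × 0.614 = 1.02831
(2) 2.53 × 0.144 × 6.12 × 0.516 = 1.15049
(3) 0.93 × 3.74 × 0.523 × 0.608 = 1.10601
(4) 0.33 × 1.03 × 1.05 × 2.73 = 0.97432
Highest is cycle (2) at 1.1505 (>1, arbitrage).

1.1505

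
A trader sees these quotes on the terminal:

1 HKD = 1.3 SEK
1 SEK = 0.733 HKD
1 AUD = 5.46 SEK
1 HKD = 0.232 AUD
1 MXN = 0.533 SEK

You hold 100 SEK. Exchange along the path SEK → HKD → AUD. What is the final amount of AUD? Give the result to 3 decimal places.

100 SEK × 0.733 = 73.3 HKD
73.3 HKD × 0.232 = 17.0056 AUD

17.006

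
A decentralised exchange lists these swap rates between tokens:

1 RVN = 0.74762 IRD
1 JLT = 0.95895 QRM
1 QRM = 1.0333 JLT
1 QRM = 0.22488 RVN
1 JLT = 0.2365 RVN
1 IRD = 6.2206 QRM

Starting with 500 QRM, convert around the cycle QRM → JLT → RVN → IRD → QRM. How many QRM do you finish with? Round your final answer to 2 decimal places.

500 QRM × 1.0333 = 516.65 JLT
516.65 JLT × 0.2365 = 122.187725 RVN
122.187725 RVN × 0.74762 = 91.3499869645 IRD
91.3499869645 IRD × 6.2206 = 568.2517289113687 QRM

568.25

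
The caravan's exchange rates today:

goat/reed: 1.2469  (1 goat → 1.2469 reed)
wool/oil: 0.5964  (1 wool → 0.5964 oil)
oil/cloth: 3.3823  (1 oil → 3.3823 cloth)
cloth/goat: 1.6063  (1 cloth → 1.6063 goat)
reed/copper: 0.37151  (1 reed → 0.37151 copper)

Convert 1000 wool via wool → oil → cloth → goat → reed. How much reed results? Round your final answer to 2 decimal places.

4040.25

1000 wool × 0.5964 = 596.4 oil
596.4 oil × 3.3823 = 2017.20372 cloth
2017.20372 cloth × 1.6063 = 3240.234335436 goat
3240.234335436 goat × 1.2469 = 4040.2481928551484 reed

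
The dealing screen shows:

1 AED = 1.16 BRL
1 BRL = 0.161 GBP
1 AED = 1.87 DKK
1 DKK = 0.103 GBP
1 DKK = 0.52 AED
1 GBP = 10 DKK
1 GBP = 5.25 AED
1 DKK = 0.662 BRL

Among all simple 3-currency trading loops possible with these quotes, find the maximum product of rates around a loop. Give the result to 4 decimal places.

DKK→BRL→GBP→DKK: 0.662 × 0.161 × 10 = 1.06582
DKK→GBP→AED→DKK: 0.103 × 5.25 × 1.87 = 1.01120
AED→BRL→GBP→AED: 1.16 × 0.161 × 5.25 = 0.98049
Maximum is DKK→BRL→GBP→DKK at 1.0658; arbitrage exists.

1.0658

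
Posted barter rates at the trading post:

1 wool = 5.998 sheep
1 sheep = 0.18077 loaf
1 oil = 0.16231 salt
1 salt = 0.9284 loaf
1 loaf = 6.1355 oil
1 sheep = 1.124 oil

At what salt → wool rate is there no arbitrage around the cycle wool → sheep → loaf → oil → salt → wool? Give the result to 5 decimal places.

Known legs of the cycle: 5.998 × 0.18077 × 6.1355 × 0.16231 = 1.0797620455876723
For no arbitrage the full-cycle product must be 1, so the missing rate is 1 / 1.0797620455876723 ≈ 0.9261300.

0.92613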